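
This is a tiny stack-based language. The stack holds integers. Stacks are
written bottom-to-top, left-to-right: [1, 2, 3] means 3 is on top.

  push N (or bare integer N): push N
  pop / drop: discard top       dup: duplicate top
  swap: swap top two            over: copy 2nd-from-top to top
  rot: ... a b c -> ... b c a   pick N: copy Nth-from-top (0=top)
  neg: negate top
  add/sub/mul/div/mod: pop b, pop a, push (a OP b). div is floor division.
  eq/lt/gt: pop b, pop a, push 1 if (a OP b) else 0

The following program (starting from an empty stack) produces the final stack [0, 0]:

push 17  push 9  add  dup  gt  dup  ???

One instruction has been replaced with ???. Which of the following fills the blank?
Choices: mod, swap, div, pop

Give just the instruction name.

Answer: swap

Derivation:
Stack before ???: [0, 0]
Stack after ???:  [0, 0]
Checking each choice:
  mod: modulo by zero
  swap: MATCH
  div: division by zero
  pop: produces [0]


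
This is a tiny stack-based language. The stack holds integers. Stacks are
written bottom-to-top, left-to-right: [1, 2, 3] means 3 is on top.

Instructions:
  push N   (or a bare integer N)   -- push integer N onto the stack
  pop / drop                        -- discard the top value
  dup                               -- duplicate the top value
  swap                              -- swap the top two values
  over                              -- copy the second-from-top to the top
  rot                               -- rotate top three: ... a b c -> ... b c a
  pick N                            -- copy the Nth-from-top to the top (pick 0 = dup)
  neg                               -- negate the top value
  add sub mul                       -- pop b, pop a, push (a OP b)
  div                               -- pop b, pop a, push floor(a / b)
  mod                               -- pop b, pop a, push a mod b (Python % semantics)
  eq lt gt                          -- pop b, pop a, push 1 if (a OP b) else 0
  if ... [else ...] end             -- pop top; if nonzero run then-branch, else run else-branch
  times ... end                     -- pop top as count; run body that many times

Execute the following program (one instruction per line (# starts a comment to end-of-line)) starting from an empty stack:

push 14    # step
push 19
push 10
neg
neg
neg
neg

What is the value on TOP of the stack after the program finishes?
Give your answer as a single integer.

After 'push 14': [14]
After 'push 19': [14, 19]
After 'push 10': [14, 19, 10]
After 'neg': [14, 19, -10]
After 'neg': [14, 19, 10]
After 'neg': [14, 19, -10]
After 'neg': [14, 19, 10]

Answer: 10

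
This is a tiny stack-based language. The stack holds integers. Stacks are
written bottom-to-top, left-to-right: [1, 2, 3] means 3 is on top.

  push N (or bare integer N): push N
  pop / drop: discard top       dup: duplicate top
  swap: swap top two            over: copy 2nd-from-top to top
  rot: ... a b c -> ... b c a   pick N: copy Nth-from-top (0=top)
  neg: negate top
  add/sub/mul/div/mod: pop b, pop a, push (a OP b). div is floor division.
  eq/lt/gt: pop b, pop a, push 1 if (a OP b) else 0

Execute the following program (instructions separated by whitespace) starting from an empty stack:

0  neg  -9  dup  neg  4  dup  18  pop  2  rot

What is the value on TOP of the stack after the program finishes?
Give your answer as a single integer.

Answer: 4

Derivation:
After 'push 0': [0]
After 'neg': [0]
After 'push -9': [0, -9]
After 'dup': [0, -9, -9]
After 'neg': [0, -9, 9]
After 'push 4': [0, -9, 9, 4]
After 'dup': [0, -9, 9, 4, 4]
After 'push 18': [0, -9, 9, 4, 4, 18]
After 'pop': [0, -9, 9, 4, 4]
After 'push 2': [0, -9, 9, 4, 4, 2]
After 'rot': [0, -9, 9, 4, 2, 4]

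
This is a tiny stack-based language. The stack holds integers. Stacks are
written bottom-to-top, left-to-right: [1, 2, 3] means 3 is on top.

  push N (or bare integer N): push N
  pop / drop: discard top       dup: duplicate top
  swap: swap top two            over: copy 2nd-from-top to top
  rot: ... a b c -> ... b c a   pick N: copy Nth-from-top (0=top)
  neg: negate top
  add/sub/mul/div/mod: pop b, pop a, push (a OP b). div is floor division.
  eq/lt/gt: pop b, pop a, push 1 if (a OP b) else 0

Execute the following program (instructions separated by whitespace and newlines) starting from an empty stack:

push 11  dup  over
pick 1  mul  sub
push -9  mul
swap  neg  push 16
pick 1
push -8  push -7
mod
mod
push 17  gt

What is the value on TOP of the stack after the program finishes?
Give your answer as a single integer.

Answer: 0

Derivation:
After 'push 11': [11]
After 'dup': [11, 11]
After 'over': [11, 11, 11]
After 'pick 1': [11, 11, 11, 11]
After 'mul': [11, 11, 121]
After 'sub': [11, -110]
After 'push -9': [11, -110, -9]
After 'mul': [11, 990]
After 'swap': [990, 11]
After 'neg': [990, -11]
After 'push 16': [990, -11, 16]
After 'pick 1': [990, -11, 16, -11]
After 'push -8': [990, -11, 16, -11, -8]
After 'push -7': [990, -11, 16, -11, -8, -7]
After 'mod': [990, -11, 16, -11, -1]
After 'mod': [990, -11, 16, 0]
After 'push 17': [990, -11, 16, 0, 17]
After 'gt': [990, -11, 16, 0]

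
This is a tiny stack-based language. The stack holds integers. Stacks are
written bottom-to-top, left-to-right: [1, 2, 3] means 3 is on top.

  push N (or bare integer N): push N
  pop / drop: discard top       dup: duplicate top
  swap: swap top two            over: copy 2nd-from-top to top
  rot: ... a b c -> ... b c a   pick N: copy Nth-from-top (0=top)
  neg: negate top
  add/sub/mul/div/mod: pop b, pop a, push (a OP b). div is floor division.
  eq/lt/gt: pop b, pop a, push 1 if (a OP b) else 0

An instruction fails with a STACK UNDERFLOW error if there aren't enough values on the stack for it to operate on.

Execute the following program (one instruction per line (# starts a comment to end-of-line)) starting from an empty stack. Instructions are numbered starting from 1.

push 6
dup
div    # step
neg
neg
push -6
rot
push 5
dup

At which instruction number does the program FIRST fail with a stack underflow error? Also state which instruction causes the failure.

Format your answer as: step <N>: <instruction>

Step 1 ('push 6'): stack = [6], depth = 1
Step 2 ('dup'): stack = [6, 6], depth = 2
Step 3 ('div'): stack = [1], depth = 1
Step 4 ('neg'): stack = [-1], depth = 1
Step 5 ('neg'): stack = [1], depth = 1
Step 6 ('push -6'): stack = [1, -6], depth = 2
Step 7 ('rot'): needs 3 value(s) but depth is 2 — STACK UNDERFLOW

Answer: step 7: rot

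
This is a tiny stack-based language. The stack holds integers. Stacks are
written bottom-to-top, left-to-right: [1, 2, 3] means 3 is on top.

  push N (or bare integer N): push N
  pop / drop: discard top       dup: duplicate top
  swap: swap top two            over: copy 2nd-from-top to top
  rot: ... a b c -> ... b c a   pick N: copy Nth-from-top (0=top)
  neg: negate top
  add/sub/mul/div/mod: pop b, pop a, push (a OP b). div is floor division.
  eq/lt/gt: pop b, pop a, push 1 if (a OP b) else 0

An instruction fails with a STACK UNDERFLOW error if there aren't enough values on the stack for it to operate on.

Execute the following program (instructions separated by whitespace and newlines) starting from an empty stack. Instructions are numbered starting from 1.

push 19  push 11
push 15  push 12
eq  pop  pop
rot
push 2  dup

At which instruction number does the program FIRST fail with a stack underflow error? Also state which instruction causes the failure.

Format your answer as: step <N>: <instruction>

Step 1 ('push 19'): stack = [19], depth = 1
Step 2 ('push 11'): stack = [19, 11], depth = 2
Step 3 ('push 15'): stack = [19, 11, 15], depth = 3
Step 4 ('push 12'): stack = [19, 11, 15, 12], depth = 4
Step 5 ('eq'): stack = [19, 11, 0], depth = 3
Step 6 ('pop'): stack = [19, 11], depth = 2
Step 7 ('pop'): stack = [19], depth = 1
Step 8 ('rot'): needs 3 value(s) but depth is 1 — STACK UNDERFLOW

Answer: step 8: rot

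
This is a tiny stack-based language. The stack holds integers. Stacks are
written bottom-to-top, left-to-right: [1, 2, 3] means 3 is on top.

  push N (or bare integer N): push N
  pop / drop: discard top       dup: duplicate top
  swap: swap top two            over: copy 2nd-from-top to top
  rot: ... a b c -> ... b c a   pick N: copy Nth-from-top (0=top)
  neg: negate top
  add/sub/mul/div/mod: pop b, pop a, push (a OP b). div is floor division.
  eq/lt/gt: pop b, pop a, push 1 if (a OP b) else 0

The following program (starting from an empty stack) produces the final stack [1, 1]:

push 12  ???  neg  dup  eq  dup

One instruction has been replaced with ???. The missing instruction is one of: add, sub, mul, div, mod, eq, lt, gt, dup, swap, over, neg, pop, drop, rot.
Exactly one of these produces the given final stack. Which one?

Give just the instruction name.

Stack before ???: [12]
Stack after ???:  [-12]
The instruction that transforms [12] -> [-12] is: neg

Answer: neg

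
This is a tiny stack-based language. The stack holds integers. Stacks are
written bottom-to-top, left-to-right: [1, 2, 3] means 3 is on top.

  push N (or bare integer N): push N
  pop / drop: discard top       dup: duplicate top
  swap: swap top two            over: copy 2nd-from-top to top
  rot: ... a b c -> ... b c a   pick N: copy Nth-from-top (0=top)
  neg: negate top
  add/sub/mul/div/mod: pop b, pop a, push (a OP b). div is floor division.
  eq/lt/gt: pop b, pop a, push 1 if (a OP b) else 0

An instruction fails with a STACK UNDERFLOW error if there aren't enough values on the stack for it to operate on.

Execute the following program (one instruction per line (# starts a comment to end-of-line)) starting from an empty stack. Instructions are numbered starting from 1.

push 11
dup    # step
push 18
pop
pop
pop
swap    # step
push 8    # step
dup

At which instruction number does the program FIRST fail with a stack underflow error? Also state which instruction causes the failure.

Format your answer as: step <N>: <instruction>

Answer: step 7: swap

Derivation:
Step 1 ('push 11'): stack = [11], depth = 1
Step 2 ('dup'): stack = [11, 11], depth = 2
Step 3 ('push 18'): stack = [11, 11, 18], depth = 3
Step 4 ('pop'): stack = [11, 11], depth = 2
Step 5 ('pop'): stack = [11], depth = 1
Step 6 ('pop'): stack = [], depth = 0
Step 7 ('swap'): needs 2 value(s) but depth is 0 — STACK UNDERFLOW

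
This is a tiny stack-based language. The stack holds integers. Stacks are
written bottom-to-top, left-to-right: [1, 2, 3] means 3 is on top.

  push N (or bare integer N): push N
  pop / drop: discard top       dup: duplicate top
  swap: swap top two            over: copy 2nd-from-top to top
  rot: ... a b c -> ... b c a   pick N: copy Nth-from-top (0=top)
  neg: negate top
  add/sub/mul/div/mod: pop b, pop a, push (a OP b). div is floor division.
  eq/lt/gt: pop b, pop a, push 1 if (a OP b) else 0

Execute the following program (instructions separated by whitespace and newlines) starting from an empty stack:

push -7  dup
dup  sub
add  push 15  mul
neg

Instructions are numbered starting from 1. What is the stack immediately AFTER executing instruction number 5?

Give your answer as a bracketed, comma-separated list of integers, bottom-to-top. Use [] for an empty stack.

Answer: [-7]

Derivation:
Step 1 ('push -7'): [-7]
Step 2 ('dup'): [-7, -7]
Step 3 ('dup'): [-7, -7, -7]
Step 4 ('sub'): [-7, 0]
Step 5 ('add'): [-7]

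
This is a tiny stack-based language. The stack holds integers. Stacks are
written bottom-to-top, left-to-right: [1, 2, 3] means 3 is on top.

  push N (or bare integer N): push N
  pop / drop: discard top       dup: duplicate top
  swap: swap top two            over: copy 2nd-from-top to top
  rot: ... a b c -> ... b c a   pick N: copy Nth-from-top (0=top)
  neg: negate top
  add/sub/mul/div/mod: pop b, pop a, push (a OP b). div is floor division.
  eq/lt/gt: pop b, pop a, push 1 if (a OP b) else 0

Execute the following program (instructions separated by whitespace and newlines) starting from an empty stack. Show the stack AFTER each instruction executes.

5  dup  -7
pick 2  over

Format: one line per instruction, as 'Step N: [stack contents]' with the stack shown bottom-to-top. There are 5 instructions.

Step 1: [5]
Step 2: [5, 5]
Step 3: [5, 5, -7]
Step 4: [5, 5, -7, 5]
Step 5: [5, 5, -7, 5, -7]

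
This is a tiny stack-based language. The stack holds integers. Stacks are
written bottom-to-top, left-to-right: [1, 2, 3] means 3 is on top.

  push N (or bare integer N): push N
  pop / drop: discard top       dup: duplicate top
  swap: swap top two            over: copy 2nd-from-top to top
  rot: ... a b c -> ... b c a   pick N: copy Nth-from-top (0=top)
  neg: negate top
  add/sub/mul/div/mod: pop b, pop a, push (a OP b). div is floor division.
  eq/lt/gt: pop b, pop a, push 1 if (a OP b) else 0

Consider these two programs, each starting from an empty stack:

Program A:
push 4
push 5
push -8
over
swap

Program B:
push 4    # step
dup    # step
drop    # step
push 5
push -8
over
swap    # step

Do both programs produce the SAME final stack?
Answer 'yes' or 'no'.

Program A trace:
  After 'push 4': [4]
  After 'push 5': [4, 5]
  After 'push -8': [4, 5, -8]
  After 'over': [4, 5, -8, 5]
  After 'swap': [4, 5, 5, -8]
Program A final stack: [4, 5, 5, -8]

Program B trace:
  After 'push 4': [4]
  After 'dup': [4, 4]
  After 'drop': [4]
  After 'push 5': [4, 5]
  After 'push -8': [4, 5, -8]
  After 'over': [4, 5, -8, 5]
  After 'swap': [4, 5, 5, -8]
Program B final stack: [4, 5, 5, -8]
Same: yes

Answer: yes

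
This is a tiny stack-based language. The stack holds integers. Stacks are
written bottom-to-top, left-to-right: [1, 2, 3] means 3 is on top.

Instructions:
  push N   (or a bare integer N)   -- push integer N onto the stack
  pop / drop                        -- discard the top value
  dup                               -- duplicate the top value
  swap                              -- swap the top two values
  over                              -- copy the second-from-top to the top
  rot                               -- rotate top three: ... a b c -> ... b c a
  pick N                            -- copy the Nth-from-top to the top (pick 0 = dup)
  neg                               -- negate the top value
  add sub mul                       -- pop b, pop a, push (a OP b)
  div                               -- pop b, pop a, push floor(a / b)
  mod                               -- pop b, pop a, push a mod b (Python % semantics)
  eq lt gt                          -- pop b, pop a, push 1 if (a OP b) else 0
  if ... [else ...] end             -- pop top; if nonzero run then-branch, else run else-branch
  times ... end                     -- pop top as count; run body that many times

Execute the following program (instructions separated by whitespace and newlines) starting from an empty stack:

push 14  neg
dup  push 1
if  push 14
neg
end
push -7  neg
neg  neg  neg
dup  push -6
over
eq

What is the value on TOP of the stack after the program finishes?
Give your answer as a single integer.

After 'push 14': [14]
After 'neg': [-14]
After 'dup': [-14, -14]
After 'push 1': [-14, -14, 1]
After 'if': [-14, -14]
After 'push 14': [-14, -14, 14]
After 'neg': [-14, -14, -14]
After 'push -7': [-14, -14, -14, -7]
After 'neg': [-14, -14, -14, 7]
After 'neg': [-14, -14, -14, -7]
After 'neg': [-14, -14, -14, 7]
After 'neg': [-14, -14, -14, -7]
After 'dup': [-14, -14, -14, -7, -7]
After 'push -6': [-14, -14, -14, -7, -7, -6]
After 'over': [-14, -14, -14, -7, -7, -6, -7]
After 'eq': [-14, -14, -14, -7, -7, 0]

Answer: 0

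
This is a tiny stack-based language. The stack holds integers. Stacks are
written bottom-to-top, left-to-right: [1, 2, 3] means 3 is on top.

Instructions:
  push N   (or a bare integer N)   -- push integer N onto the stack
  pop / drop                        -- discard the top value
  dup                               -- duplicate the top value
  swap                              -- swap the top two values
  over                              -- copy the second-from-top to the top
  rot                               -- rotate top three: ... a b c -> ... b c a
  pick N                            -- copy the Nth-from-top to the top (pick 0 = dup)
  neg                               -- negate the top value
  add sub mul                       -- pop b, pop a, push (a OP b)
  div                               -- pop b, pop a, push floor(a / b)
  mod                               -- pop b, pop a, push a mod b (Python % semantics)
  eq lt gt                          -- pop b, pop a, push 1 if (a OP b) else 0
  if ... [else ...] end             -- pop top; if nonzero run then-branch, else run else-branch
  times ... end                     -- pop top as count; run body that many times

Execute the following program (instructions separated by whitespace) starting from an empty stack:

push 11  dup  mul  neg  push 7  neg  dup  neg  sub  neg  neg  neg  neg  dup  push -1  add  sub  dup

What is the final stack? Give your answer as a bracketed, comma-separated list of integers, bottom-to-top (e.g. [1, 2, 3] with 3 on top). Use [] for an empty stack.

Answer: [-121, 1, 1]

Derivation:
After 'push 11': [11]
After 'dup': [11, 11]
After 'mul': [121]
After 'neg': [-121]
After 'push 7': [-121, 7]
After 'neg': [-121, -7]
After 'dup': [-121, -7, -7]
After 'neg': [-121, -7, 7]
After 'sub': [-121, -14]
After 'neg': [-121, 14]
After 'neg': [-121, -14]
After 'neg': [-121, 14]
After 'neg': [-121, -14]
After 'dup': [-121, -14, -14]
After 'push -1': [-121, -14, -14, -1]
After 'add': [-121, -14, -15]
After 'sub': [-121, 1]
After 'dup': [-121, 1, 1]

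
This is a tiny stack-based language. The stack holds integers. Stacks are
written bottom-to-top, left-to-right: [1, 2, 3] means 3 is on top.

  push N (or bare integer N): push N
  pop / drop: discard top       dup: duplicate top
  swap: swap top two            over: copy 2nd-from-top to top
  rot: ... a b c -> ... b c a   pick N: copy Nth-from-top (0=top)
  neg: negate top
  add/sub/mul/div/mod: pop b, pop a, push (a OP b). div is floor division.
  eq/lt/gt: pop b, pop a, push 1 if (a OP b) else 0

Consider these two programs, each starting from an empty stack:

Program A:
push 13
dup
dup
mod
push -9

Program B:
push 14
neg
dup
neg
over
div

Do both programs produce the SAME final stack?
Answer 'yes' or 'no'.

Answer: no

Derivation:
Program A trace:
  After 'push 13': [13]
  After 'dup': [13, 13]
  After 'dup': [13, 13, 13]
  After 'mod': [13, 0]
  After 'push -9': [13, 0, -9]
Program A final stack: [13, 0, -9]

Program B trace:
  After 'push 14': [14]
  After 'neg': [-14]
  After 'dup': [-14, -14]
  After 'neg': [-14, 14]
  After 'over': [-14, 14, -14]
  After 'div': [-14, -1]
Program B final stack: [-14, -1]
Same: no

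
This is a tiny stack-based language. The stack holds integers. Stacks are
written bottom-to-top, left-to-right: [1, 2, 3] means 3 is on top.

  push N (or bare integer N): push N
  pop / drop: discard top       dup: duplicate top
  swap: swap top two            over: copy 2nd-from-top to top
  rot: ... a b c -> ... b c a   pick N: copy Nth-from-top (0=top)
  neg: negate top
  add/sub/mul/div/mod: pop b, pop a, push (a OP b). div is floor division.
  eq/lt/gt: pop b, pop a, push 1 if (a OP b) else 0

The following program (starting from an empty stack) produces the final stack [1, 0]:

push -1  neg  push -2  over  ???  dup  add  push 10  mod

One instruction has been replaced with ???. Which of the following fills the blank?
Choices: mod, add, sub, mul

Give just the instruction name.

Stack before ???: [1, -2, 1]
Stack after ???:  [1, 0]
Checking each choice:
  mod: MATCH
  add: produces [1, 8]
  sub: produces [1, 4]
  mul: produces [1, 6]


Answer: mod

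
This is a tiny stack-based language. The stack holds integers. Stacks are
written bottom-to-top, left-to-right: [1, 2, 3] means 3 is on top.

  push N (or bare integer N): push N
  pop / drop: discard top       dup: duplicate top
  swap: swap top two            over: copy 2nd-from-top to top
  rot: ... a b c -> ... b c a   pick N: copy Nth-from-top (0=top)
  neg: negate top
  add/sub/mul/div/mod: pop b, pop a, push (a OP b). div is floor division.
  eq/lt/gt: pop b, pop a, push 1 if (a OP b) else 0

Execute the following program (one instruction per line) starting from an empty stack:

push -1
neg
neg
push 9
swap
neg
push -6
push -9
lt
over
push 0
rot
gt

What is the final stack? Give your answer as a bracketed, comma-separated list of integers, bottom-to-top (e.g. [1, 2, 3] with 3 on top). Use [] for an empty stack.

Answer: [9, 1, 1, 0]

Derivation:
After 'push -1': [-1]
After 'neg': [1]
After 'neg': [-1]
After 'push 9': [-1, 9]
After 'swap': [9, -1]
After 'neg': [9, 1]
After 'push -6': [9, 1, -6]
After 'push -9': [9, 1, -6, -9]
After 'lt': [9, 1, 0]
After 'over': [9, 1, 0, 1]
After 'push 0': [9, 1, 0, 1, 0]
After 'rot': [9, 1, 1, 0, 0]
After 'gt': [9, 1, 1, 0]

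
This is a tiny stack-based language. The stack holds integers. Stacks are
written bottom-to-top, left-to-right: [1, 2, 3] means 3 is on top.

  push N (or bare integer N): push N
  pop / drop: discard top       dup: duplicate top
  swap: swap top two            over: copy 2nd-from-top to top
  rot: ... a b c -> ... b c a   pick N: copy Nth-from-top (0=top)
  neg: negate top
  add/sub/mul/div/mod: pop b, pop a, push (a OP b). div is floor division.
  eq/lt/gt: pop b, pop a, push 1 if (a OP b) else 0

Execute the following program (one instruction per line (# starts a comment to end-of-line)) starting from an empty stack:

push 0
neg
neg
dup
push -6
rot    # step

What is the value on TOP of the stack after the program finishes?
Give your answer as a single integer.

Answer: 0

Derivation:
After 'push 0': [0]
After 'neg': [0]
After 'neg': [0]
After 'dup': [0, 0]
After 'push -6': [0, 0, -6]
After 'rot': [0, -6, 0]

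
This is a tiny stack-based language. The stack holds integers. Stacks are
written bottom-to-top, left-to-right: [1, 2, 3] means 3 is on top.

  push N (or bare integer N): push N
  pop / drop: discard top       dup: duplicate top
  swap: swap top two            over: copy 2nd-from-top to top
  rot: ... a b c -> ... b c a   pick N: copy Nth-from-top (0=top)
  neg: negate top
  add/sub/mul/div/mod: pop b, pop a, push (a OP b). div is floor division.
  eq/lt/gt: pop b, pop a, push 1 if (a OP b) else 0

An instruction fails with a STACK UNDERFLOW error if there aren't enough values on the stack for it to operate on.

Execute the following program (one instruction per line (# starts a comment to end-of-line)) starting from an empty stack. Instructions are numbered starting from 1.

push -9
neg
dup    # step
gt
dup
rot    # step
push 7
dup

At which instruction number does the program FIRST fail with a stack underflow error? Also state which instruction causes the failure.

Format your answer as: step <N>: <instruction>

Step 1 ('push -9'): stack = [-9], depth = 1
Step 2 ('neg'): stack = [9], depth = 1
Step 3 ('dup'): stack = [9, 9], depth = 2
Step 4 ('gt'): stack = [0], depth = 1
Step 5 ('dup'): stack = [0, 0], depth = 2
Step 6 ('rot'): needs 3 value(s) but depth is 2 — STACK UNDERFLOW

Answer: step 6: rot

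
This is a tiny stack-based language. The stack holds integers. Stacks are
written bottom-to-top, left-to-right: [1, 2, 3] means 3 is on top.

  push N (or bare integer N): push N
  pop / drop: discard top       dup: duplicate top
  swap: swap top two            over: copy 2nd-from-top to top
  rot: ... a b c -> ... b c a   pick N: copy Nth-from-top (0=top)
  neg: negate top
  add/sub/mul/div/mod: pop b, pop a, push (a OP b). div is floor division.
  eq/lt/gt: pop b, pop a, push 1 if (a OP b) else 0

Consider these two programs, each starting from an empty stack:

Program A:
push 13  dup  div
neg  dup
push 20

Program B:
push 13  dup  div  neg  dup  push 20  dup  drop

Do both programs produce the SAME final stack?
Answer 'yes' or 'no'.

Program A trace:
  After 'push 13': [13]
  After 'dup': [13, 13]
  After 'div': [1]
  After 'neg': [-1]
  After 'dup': [-1, -1]
  After 'push 20': [-1, -1, 20]
Program A final stack: [-1, -1, 20]

Program B trace:
  After 'push 13': [13]
  After 'dup': [13, 13]
  After 'div': [1]
  After 'neg': [-1]
  After 'dup': [-1, -1]
  After 'push 20': [-1, -1, 20]
  After 'dup': [-1, -1, 20, 20]
  After 'drop': [-1, -1, 20]
Program B final stack: [-1, -1, 20]
Same: yes

Answer: yes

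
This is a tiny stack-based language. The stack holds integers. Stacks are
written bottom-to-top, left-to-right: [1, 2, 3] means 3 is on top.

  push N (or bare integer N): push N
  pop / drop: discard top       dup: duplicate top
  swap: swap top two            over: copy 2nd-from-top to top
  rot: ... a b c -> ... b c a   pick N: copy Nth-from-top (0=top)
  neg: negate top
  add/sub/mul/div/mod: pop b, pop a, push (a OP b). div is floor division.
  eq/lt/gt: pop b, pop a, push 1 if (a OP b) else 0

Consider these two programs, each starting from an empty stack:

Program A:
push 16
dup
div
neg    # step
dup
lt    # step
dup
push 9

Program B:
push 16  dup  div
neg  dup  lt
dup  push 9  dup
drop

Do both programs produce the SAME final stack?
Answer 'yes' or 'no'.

Answer: yes

Derivation:
Program A trace:
  After 'push 16': [16]
  After 'dup': [16, 16]
  After 'div': [1]
  After 'neg': [-1]
  After 'dup': [-1, -1]
  After 'lt': [0]
  After 'dup': [0, 0]
  After 'push 9': [0, 0, 9]
Program A final stack: [0, 0, 9]

Program B trace:
  After 'push 16': [16]
  After 'dup': [16, 16]
  After 'div': [1]
  After 'neg': [-1]
  After 'dup': [-1, -1]
  After 'lt': [0]
  After 'dup': [0, 0]
  After 'push 9': [0, 0, 9]
  After 'dup': [0, 0, 9, 9]
  After 'drop': [0, 0, 9]
Program B final stack: [0, 0, 9]
Same: yes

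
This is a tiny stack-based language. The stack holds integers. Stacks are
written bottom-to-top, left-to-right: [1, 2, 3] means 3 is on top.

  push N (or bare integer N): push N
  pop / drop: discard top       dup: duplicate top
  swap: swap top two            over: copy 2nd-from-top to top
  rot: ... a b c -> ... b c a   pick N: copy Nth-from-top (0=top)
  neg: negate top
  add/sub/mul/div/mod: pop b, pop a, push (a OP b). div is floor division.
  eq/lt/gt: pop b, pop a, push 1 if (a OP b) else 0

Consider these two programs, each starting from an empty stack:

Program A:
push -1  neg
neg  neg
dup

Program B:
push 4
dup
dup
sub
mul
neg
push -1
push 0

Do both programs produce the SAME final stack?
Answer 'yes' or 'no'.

Answer: no

Derivation:
Program A trace:
  After 'push -1': [-1]
  After 'neg': [1]
  After 'neg': [-1]
  After 'neg': [1]
  After 'dup': [1, 1]
Program A final stack: [1, 1]

Program B trace:
  After 'push 4': [4]
  After 'dup': [4, 4]
  After 'dup': [4, 4, 4]
  After 'sub': [4, 0]
  After 'mul': [0]
  After 'neg': [0]
  After 'push -1': [0, -1]
  After 'push 0': [0, -1, 0]
Program B final stack: [0, -1, 0]
Same: no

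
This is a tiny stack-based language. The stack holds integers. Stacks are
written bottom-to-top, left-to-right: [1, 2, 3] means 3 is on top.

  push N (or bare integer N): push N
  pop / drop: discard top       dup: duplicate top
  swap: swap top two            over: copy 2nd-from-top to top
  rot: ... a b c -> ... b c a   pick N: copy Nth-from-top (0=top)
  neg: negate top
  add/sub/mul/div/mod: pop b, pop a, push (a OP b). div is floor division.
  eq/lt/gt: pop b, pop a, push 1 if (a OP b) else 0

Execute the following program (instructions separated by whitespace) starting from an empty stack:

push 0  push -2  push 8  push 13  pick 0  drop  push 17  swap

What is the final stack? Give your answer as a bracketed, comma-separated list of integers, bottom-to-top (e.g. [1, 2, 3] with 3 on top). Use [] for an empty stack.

Answer: [0, -2, 8, 17, 13]

Derivation:
After 'push 0': [0]
After 'push -2': [0, -2]
After 'push 8': [0, -2, 8]
After 'push 13': [0, -2, 8, 13]
After 'pick 0': [0, -2, 8, 13, 13]
After 'drop': [0, -2, 8, 13]
After 'push 17': [0, -2, 8, 13, 17]
After 'swap': [0, -2, 8, 17, 13]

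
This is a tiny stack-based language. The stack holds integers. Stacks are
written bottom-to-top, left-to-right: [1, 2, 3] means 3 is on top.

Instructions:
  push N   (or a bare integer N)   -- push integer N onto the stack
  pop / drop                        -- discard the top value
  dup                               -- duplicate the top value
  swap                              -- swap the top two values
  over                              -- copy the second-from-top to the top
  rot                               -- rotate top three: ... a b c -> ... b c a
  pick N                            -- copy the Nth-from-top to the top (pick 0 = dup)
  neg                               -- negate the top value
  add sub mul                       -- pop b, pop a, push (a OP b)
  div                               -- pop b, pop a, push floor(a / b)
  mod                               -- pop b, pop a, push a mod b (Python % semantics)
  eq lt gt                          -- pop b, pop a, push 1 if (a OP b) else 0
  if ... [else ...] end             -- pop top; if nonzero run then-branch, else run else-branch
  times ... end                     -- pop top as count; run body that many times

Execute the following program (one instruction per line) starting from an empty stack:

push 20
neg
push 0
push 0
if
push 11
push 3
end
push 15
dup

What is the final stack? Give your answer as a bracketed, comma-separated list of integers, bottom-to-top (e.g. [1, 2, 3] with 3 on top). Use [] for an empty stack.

After 'push 20': [20]
After 'neg': [-20]
After 'push 0': [-20, 0]
After 'push 0': [-20, 0, 0]
After 'if': [-20, 0]
After 'push 15': [-20, 0, 15]
After 'dup': [-20, 0, 15, 15]

Answer: [-20, 0, 15, 15]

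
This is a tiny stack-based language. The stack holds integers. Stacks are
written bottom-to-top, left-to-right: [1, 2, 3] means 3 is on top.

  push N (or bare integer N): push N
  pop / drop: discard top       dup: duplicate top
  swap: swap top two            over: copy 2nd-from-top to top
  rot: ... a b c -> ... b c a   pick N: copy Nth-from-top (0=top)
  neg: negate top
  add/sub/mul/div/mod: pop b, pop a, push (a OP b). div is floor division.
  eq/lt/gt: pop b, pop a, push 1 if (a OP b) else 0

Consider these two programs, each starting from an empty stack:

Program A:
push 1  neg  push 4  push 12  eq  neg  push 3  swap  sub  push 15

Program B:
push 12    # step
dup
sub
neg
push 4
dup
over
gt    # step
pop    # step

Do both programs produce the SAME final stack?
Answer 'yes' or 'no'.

Program A trace:
  After 'push 1': [1]
  After 'neg': [-1]
  After 'push 4': [-1, 4]
  After 'push 12': [-1, 4, 12]
  After 'eq': [-1, 0]
  After 'neg': [-1, 0]
  After 'push 3': [-1, 0, 3]
  After 'swap': [-1, 3, 0]
  After 'sub': [-1, 3]
  After 'push 15': [-1, 3, 15]
Program A final stack: [-1, 3, 15]

Program B trace:
  After 'push 12': [12]
  After 'dup': [12, 12]
  After 'sub': [0]
  After 'neg': [0]
  After 'push 4': [0, 4]
  After 'dup': [0, 4, 4]
  After 'over': [0, 4, 4, 4]
  After 'gt': [0, 4, 0]
  After 'pop': [0, 4]
Program B final stack: [0, 4]
Same: no

Answer: no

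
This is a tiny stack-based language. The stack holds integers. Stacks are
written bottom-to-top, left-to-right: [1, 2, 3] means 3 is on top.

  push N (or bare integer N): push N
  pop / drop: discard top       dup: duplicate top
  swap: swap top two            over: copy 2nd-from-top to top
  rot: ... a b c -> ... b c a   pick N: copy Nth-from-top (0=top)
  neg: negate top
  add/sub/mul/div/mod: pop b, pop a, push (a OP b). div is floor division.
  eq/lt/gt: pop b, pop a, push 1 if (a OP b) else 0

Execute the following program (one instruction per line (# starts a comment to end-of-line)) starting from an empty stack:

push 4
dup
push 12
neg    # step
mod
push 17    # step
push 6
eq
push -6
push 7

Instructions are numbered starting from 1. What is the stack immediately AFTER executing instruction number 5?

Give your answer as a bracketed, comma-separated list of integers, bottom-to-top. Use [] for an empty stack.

Step 1 ('push 4'): [4]
Step 2 ('dup'): [4, 4]
Step 3 ('push 12'): [4, 4, 12]
Step 4 ('neg'): [4, 4, -12]
Step 5 ('mod'): [4, -8]

Answer: [4, -8]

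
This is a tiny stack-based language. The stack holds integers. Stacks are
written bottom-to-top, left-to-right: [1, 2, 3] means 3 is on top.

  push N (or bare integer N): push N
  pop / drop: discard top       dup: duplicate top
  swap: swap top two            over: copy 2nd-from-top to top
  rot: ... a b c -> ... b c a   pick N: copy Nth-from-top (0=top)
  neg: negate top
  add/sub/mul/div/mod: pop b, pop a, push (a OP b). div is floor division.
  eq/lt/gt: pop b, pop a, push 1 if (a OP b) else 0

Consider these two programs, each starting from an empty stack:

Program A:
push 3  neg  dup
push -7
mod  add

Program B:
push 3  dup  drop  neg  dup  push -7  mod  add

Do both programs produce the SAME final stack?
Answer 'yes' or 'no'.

Program A trace:
  After 'push 3': [3]
  After 'neg': [-3]
  After 'dup': [-3, -3]
  After 'push -7': [-3, -3, -7]
  After 'mod': [-3, -3]
  After 'add': [-6]
Program A final stack: [-6]

Program B trace:
  After 'push 3': [3]
  After 'dup': [3, 3]
  After 'drop': [3]
  After 'neg': [-3]
  After 'dup': [-3, -3]
  After 'push -7': [-3, -3, -7]
  After 'mod': [-3, -3]
  After 'add': [-6]
Program B final stack: [-6]
Same: yes

Answer: yes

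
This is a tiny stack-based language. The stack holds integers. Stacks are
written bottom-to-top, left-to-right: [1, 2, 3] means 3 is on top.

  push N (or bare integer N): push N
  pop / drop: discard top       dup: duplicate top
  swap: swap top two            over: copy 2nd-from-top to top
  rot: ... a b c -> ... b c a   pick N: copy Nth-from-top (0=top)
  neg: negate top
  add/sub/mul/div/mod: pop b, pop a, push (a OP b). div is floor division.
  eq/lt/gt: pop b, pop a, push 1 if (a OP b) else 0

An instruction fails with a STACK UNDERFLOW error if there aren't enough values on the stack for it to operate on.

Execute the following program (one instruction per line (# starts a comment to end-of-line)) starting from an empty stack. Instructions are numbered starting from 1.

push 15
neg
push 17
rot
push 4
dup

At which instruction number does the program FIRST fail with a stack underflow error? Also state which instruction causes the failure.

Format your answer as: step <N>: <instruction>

Step 1 ('push 15'): stack = [15], depth = 1
Step 2 ('neg'): stack = [-15], depth = 1
Step 3 ('push 17'): stack = [-15, 17], depth = 2
Step 4 ('rot'): needs 3 value(s) but depth is 2 — STACK UNDERFLOW

Answer: step 4: rot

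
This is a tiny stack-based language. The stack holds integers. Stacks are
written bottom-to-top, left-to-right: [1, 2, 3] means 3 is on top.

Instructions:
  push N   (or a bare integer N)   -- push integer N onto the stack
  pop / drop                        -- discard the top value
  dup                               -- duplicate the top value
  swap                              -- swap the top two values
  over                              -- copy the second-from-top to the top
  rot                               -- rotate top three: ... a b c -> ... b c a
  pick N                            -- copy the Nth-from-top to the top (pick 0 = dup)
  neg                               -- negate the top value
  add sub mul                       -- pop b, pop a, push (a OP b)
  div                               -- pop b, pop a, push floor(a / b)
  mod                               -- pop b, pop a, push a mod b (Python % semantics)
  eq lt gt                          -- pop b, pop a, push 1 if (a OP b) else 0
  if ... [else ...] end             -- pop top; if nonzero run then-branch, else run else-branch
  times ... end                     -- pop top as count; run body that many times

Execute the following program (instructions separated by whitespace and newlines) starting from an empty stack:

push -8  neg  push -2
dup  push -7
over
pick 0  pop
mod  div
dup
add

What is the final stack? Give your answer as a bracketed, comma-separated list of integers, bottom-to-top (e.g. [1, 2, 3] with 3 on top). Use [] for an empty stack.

Answer: [8, -2, 4]

Derivation:
After 'push -8': [-8]
After 'neg': [8]
After 'push -2': [8, -2]
After 'dup': [8, -2, -2]
After 'push -7': [8, -2, -2, -7]
After 'over': [8, -2, -2, -7, -2]
After 'pick 0': [8, -2, -2, -7, -2, -2]
After 'pop': [8, -2, -2, -7, -2]
After 'mod': [8, -2, -2, -1]
After 'div': [8, -2, 2]
After 'dup': [8, -2, 2, 2]
After 'add': [8, -2, 4]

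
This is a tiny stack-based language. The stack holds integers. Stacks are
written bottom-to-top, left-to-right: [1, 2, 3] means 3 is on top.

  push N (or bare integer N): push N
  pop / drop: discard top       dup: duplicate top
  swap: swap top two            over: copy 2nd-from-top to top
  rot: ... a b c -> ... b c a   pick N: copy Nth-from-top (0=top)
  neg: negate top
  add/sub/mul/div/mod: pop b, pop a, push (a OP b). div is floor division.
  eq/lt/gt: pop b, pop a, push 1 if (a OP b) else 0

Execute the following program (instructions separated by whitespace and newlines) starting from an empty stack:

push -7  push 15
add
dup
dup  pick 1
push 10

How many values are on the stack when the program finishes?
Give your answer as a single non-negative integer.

After 'push -7': stack = [-7] (depth 1)
After 'push 15': stack = [-7, 15] (depth 2)
After 'add': stack = [8] (depth 1)
After 'dup': stack = [8, 8] (depth 2)
After 'dup': stack = [8, 8, 8] (depth 3)
After 'pick 1': stack = [8, 8, 8, 8] (depth 4)
After 'push 10': stack = [8, 8, 8, 8, 10] (depth 5)

Answer: 5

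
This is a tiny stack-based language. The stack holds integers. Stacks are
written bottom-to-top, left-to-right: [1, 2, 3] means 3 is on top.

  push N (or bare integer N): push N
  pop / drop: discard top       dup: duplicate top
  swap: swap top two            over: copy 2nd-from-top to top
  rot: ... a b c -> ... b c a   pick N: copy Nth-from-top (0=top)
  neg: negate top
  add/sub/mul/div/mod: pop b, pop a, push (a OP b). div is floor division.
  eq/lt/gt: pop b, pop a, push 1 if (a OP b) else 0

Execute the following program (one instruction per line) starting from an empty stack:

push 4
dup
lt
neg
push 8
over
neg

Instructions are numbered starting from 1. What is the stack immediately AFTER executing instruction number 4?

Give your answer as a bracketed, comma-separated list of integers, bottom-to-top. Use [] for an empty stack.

Answer: [0]

Derivation:
Step 1 ('push 4'): [4]
Step 2 ('dup'): [4, 4]
Step 3 ('lt'): [0]
Step 4 ('neg'): [0]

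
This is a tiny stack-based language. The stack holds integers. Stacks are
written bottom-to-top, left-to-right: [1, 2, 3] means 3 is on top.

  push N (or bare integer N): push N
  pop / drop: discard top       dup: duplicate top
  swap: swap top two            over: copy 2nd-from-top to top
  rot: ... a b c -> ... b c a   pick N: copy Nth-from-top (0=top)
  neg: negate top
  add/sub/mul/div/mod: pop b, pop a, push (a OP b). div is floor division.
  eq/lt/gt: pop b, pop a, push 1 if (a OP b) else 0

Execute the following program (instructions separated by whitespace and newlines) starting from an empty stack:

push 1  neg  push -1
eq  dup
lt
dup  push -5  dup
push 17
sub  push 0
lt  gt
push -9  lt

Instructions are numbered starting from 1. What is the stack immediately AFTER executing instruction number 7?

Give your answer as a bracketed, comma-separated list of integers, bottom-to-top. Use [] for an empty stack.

Answer: [0, 0]

Derivation:
Step 1 ('push 1'): [1]
Step 2 ('neg'): [-1]
Step 3 ('push -1'): [-1, -1]
Step 4 ('eq'): [1]
Step 5 ('dup'): [1, 1]
Step 6 ('lt'): [0]
Step 7 ('dup'): [0, 0]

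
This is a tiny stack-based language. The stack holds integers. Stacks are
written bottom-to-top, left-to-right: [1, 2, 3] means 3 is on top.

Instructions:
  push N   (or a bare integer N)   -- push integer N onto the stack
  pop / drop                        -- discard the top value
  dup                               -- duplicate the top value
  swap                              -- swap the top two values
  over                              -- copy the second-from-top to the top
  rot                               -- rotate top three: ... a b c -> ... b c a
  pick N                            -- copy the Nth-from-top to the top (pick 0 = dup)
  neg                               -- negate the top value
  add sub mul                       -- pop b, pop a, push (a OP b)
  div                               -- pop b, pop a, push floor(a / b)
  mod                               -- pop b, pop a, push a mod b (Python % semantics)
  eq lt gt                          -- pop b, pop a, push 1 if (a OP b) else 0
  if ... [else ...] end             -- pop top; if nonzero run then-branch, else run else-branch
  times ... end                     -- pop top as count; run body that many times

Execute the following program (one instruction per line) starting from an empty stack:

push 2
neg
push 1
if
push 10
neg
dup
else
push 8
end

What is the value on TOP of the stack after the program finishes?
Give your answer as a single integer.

After 'push 2': [2]
After 'neg': [-2]
After 'push 1': [-2, 1]
After 'if': [-2]
After 'push 10': [-2, 10]
After 'neg': [-2, -10]
After 'dup': [-2, -10, -10]

Answer: -10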